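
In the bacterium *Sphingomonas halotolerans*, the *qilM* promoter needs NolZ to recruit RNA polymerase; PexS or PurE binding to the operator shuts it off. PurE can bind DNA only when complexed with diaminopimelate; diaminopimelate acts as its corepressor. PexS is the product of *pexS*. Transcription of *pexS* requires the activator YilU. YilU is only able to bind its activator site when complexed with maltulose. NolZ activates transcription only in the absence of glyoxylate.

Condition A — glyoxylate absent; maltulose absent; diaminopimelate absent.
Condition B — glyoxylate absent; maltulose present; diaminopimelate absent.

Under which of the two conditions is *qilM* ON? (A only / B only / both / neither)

Condition A:
Glyoxylate is absent, so NolZ is active.
Maltulose is absent, so YilU is inactive.
Required activator YilU is absent, so *pexS* is not transcribed.
So PexS is not produced.
Diaminopimelate is absent, so PurE is inactive.
No repressor is bound and NolZ is active, so *qilM* is transcribed.
→ *qilM* is ON in A.
Condition B:
Glyoxylate is absent, so NolZ is active.
Maltulose is present, so YilU is active.
No repressor is bound and YilU is active, so *pexS* is transcribed.
So PexS is produced and active.
Diaminopimelate is absent, so PurE is inactive.
With repressor PexS bound, *qilM* is not transcribed.
→ *qilM* is OFF in B.

A only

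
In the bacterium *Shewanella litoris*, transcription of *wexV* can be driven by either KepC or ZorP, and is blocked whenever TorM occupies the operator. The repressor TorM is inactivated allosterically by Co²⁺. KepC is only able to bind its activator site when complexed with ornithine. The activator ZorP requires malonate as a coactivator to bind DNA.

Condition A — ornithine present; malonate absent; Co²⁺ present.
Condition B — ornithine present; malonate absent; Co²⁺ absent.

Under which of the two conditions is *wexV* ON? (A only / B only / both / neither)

A only

Condition A:
Ornithine is present, so KepC is active.
Malonate is absent, so ZorP is inactive.
Co²⁺ is present, so TorM is inactive.
Activator KepC is present, so *wexV* is transcribed.
→ *wexV* is ON in A.
Condition B:
Ornithine is present, so KepC is active.
Malonate is absent, so ZorP is inactive.
Co²⁺ is absent, so TorM is active.
With repressor TorM bound, *wexV* is not transcribed.
→ *wexV* is OFF in B.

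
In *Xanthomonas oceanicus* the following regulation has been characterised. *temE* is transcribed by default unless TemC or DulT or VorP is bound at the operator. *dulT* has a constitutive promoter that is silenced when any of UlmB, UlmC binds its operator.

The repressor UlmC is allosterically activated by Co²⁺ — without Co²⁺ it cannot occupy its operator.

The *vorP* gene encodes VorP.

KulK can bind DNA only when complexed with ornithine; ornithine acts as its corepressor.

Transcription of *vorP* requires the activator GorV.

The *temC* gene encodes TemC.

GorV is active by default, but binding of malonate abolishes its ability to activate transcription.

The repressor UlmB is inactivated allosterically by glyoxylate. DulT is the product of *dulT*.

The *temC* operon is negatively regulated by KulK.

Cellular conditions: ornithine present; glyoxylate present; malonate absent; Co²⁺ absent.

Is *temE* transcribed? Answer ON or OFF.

Ornithine is present, so KulK is active.
With repressor KulK bound, *temC* is not transcribed.
So TemC is not produced.
Glyoxylate is present, so UlmB is inactive.
Co²⁺ is absent, so UlmC is inactive.
With no repressor bound, *dulT* is transcribed.
So DulT is produced and active.
Malonate is absent, so GorV is active.
No repressor is bound and GorV is active, so *vorP* is transcribed.
So VorP is produced and active.
With repressor DulT bound, *temE* is not transcribed.

OFF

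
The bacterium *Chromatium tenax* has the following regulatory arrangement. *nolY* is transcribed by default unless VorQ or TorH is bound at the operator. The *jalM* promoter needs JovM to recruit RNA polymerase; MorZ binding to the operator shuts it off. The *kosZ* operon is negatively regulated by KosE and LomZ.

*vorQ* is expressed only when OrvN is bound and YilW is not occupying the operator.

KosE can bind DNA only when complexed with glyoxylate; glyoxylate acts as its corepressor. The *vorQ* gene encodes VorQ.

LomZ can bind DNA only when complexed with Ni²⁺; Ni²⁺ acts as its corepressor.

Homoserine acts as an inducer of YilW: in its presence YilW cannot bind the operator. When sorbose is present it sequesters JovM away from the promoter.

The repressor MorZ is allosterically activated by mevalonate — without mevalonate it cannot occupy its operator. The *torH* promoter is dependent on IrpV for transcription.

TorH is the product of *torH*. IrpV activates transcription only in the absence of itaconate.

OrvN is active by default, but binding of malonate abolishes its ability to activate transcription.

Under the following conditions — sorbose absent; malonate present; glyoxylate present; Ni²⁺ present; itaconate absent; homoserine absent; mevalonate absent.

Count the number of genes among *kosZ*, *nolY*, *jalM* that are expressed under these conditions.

1

Glyoxylate is present, so KosE is active.
Ni²⁺ is present, so LomZ is active.
With repressor KosE bound, *kosZ* is not transcribed.
→ *kosZ* is OFF.
Homoserine is absent, so YilW is active.
Malonate is present, so OrvN is inactive.
With repressor YilW bound, *vorQ* is not transcribed.
So VorQ is not produced.
Itaconate is absent, so IrpV is active.
No repressor is bound and IrpV is active, so *torH* is transcribed.
So TorH is produced and active.
With repressor TorH bound, *nolY* is not transcribed.
→ *nolY* is OFF.
Sorbose is absent, so JovM is active.
Mevalonate is absent, so MorZ is inactive.
No repressor is bound and JovM is active, so *jalM* is transcribed.
→ *jalM* is ON.
1 of the 3 genes is transcribed.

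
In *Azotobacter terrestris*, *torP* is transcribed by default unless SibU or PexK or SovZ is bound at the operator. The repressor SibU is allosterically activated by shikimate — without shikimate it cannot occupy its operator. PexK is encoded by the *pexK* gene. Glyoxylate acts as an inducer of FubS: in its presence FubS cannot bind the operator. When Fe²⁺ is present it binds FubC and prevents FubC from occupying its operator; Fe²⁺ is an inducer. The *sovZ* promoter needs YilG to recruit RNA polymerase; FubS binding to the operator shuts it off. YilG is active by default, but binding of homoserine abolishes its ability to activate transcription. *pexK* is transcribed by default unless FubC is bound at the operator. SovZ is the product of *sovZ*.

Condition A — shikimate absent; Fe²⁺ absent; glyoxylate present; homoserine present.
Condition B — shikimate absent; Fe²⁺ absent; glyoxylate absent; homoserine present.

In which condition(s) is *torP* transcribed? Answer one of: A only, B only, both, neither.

Condition A:
Shikimate is absent, so SibU is inactive.
Fe²⁺ is absent, so FubC is active.
With repressor FubC bound, *pexK* is not transcribed.
So PexK is not produced.
Glyoxylate is present, so FubS is inactive.
Homoserine is present, so YilG is inactive.
Required activator YilG is absent, so *sovZ* is not transcribed.
So SovZ is not produced.
With no repressor bound, *torP* is transcribed.
→ *torP* is ON in A.
Condition B:
Shikimate is absent, so SibU is inactive.
Fe²⁺ is absent, so FubC is active.
With repressor FubC bound, *pexK* is not transcribed.
So PexK is not produced.
Glyoxylate is absent, so FubS is active.
Homoserine is present, so YilG is inactive.
With repressor FubS bound, *sovZ* is not transcribed.
So SovZ is not produced.
With no repressor bound, *torP* is transcribed.
→ *torP* is ON in B.

both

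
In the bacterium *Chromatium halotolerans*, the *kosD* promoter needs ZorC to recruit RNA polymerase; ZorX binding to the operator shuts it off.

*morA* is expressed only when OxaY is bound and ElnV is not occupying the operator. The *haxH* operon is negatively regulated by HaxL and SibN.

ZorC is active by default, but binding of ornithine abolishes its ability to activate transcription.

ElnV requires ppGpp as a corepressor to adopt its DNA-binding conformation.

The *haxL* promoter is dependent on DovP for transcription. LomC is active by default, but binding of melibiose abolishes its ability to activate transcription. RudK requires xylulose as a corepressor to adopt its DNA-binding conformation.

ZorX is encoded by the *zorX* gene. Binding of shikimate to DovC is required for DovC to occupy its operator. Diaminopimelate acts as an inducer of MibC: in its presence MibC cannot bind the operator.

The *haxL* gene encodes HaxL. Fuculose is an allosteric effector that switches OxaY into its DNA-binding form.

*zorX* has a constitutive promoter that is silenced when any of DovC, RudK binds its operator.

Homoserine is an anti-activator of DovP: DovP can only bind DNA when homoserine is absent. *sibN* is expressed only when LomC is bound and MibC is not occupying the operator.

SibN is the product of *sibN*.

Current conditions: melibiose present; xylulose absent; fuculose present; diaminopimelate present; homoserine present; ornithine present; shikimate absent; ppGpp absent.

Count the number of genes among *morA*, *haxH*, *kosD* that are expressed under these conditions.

Fuculose is present, so OxaY is active.
ppGpp is absent, so ElnV is inactive.
No repressor is bound and OxaY is active, so *morA* is transcribed.
→ *morA* is ON.
Homoserine is present, so DovP is inactive.
Required activator DovP is absent, so *haxL* is not transcribed.
So HaxL is not produced.
Melibiose is present, so LomC is inactive.
Diaminopimelate is present, so MibC is inactive.
Required activator LomC is absent, so *sibN* is not transcribed.
So SibN is not produced.
With no repressor bound, *haxH* is transcribed.
→ *haxH* is ON.
Shikimate is absent, so DovC is inactive.
Xylulose is absent, so RudK is inactive.
With no repressor bound, *zorX* is transcribed.
So ZorX is produced and active.
Ornithine is present, so ZorC is inactive.
With repressor ZorX bound, *kosD* is not transcribed.
→ *kosD* is OFF.
2 of the 3 genes are transcribed.

2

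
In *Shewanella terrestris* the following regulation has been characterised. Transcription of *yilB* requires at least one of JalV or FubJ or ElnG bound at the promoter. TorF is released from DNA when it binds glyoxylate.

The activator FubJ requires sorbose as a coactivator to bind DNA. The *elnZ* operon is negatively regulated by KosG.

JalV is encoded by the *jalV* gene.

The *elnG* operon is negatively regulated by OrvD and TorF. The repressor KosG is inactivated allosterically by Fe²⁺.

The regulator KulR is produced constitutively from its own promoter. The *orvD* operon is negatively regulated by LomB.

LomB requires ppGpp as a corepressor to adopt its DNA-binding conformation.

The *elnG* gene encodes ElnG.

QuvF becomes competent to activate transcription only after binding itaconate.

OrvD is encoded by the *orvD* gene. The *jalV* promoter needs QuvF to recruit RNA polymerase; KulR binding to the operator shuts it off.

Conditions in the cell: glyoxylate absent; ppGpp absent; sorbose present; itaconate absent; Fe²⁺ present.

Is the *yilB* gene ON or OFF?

ON

KulR is produced constitutively and is active.
Itaconate is absent, so QuvF is inactive.
With repressor KulR bound, *jalV* is not transcribed.
So JalV is not produced.
Sorbose is present, so FubJ is active.
ppGpp is absent, so LomB is inactive.
With no repressor bound, *orvD* is transcribed.
So OrvD is produced and active.
Glyoxylate is absent, so TorF is active.
With repressor OrvD bound, *elnG* is not transcribed.
So ElnG is not produced.
Activator FubJ is present, so *yilB* is transcribed.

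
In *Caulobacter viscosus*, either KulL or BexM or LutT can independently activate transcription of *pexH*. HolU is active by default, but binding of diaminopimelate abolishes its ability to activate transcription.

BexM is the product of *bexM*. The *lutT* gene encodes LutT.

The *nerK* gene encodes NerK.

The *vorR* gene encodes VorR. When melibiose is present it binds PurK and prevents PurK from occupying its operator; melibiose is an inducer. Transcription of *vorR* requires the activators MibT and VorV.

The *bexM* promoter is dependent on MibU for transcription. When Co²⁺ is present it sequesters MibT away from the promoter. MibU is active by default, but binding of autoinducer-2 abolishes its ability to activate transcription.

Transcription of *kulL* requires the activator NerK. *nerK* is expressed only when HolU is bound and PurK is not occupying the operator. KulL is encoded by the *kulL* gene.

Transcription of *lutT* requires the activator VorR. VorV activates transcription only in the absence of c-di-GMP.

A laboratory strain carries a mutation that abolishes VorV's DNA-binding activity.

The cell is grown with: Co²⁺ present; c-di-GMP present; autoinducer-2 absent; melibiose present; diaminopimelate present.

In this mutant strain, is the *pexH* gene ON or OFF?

Melibiose is present, so PurK is inactive.
Diaminopimelate is present, so HolU is inactive.
Required activator HolU is absent, so *nerK* is not transcribed.
So NerK is not produced.
Required activator NerK is absent, so *kulL* is not transcribed.
So KulL is not produced.
Autoinducer-2 is absent, so MibU is active.
No repressor is bound and MibU is active, so *bexM* is transcribed.
So BexM is produced and active.
Co²⁺ is present, so MibT is inactive.
VorV is non-functional in this strain, so it has no effect.
Required activator MibT is absent, so *vorR* is not transcribed.
So VorR is not produced.
Required activator VorR is absent, so *lutT* is not transcribed.
So LutT is not produced.
Activator BexM is present, so *pexH* is transcribed.

ON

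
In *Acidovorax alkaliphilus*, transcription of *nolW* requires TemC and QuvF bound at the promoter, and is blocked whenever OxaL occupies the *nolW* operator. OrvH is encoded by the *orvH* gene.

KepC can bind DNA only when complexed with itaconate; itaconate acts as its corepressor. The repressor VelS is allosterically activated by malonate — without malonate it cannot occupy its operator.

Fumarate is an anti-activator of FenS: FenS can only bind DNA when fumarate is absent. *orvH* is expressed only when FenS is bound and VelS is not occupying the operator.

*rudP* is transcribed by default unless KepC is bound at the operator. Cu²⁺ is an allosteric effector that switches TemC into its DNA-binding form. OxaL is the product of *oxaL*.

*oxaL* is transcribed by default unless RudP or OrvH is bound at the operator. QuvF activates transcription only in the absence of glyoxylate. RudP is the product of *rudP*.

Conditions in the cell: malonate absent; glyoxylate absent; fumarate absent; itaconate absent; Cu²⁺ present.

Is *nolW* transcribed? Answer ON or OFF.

ON

Cu²⁺ is present, so TemC is active.
Itaconate is absent, so KepC is inactive.
With no repressor bound, *rudP* is transcribed.
So RudP is produced and active.
Fumarate is absent, so FenS is active.
Malonate is absent, so VelS is inactive.
No repressor is bound and FenS is active, so *orvH* is transcribed.
So OrvH is produced and active.
With repressor RudP bound, *oxaL* is not transcribed.
So OxaL is not produced.
Glyoxylate is absent, so QuvF is active.
No repressor is bound and TemC and QuvF are active, so *nolW* is transcribed.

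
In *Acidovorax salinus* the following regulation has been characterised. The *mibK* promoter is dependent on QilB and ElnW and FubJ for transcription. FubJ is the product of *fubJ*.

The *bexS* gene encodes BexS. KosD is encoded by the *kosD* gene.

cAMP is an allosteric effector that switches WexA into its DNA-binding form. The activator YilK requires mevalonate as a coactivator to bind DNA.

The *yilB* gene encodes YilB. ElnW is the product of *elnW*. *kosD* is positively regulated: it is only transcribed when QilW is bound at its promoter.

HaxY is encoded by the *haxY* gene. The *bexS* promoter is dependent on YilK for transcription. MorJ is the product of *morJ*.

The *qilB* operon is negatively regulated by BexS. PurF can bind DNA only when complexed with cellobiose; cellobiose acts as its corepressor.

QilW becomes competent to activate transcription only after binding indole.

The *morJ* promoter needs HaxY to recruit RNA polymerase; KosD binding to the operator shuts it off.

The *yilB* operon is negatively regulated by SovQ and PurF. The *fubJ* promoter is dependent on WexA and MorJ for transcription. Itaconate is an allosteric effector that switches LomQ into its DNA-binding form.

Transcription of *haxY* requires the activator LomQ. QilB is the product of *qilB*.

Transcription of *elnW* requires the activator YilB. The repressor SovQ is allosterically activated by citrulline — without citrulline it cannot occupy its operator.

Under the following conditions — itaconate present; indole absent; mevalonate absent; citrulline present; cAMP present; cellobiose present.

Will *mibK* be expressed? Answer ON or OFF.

Mevalonate is absent, so YilK is inactive.
Required activator YilK is absent, so *bexS* is not transcribed.
So BexS is not produced.
With no repressor bound, *qilB* is transcribed.
So QilB is produced and active.
Citrulline is present, so SovQ is active.
Cellobiose is present, so PurF is active.
With repressor SovQ bound, *yilB* is not transcribed.
So YilB is not produced.
Required activator YilB is absent, so *elnW* is not transcribed.
So ElnW is not produced.
cAMP is present, so WexA is active.
Indole is absent, so QilW is inactive.
Required activator QilW is absent, so *kosD* is not transcribed.
So KosD is not produced.
Itaconate is present, so LomQ is active.
No repressor is bound and LomQ is active, so *haxY* is transcribed.
So HaxY is produced and active.
No repressor is bound and HaxY is active, so *morJ* is transcribed.
So MorJ is produced and active.
No repressor is bound and WexA and MorJ are active, so *fubJ* is transcribed.
So FubJ is produced and active.
Required activator ElnW is absent, so *mibK* is not transcribed.

OFF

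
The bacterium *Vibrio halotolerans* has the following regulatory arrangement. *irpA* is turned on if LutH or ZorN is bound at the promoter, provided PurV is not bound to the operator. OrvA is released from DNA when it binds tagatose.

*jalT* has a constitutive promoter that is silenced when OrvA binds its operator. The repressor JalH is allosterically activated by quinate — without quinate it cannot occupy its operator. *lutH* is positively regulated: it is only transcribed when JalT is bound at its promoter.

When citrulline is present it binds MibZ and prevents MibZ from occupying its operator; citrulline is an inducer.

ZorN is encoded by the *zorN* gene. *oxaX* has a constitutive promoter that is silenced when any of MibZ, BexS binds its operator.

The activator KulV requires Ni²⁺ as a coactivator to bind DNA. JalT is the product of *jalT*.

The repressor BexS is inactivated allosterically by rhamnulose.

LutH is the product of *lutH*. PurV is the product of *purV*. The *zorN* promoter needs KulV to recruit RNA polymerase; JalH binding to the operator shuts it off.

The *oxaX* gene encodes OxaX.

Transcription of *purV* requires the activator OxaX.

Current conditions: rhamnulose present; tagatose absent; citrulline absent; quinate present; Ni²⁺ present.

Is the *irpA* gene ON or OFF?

Tagatose is absent, so OrvA is active.
With repressor OrvA bound, *jalT* is not transcribed.
So JalT is not produced.
Required activator JalT is absent, so *lutH* is not transcribed.
So LutH is not produced.
Ni²⁺ is present, so KulV is active.
Quinate is present, so JalH is active.
With repressor JalH bound, *zorN* is not transcribed.
So ZorN is not produced.
Citrulline is absent, so MibZ is active.
Rhamnulose is present, so BexS is inactive.
With repressor MibZ bound, *oxaX* is not transcribed.
So OxaX is not produced.
Required activator OxaX is absent, so *purV* is not transcribed.
So PurV is not produced.
No activator is available at the *irpA* promoter, so *irpA* is not transcribed.

OFF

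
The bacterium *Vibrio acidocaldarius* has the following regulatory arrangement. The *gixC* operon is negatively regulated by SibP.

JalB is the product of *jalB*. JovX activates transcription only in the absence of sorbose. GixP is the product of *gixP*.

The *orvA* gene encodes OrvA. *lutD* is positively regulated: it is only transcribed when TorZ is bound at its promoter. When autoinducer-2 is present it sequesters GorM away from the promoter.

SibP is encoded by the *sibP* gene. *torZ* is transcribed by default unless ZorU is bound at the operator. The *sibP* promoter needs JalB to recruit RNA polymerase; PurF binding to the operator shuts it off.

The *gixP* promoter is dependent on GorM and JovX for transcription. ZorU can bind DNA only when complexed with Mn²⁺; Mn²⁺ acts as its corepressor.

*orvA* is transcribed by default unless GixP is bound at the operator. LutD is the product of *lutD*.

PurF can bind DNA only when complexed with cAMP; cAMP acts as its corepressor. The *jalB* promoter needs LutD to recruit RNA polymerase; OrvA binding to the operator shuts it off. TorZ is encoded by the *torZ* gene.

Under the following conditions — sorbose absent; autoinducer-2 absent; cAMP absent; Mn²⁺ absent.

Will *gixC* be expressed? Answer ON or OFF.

OFF

Mn²⁺ is absent, so ZorU is inactive.
With no repressor bound, *torZ* is transcribed.
So TorZ is produced and active.
No repressor is bound and TorZ is active, so *lutD* is transcribed.
So LutD is produced and active.
Autoinducer-2 is absent, so GorM is active.
Sorbose is absent, so JovX is active.
No repressor is bound and GorM and JovX are active, so *gixP* is transcribed.
So GixP is produced and active.
With repressor GixP bound, *orvA* is not transcribed.
So OrvA is not produced.
No repressor is bound and LutD is active, so *jalB* is transcribed.
So JalB is produced and active.
cAMP is absent, so PurF is inactive.
No repressor is bound and JalB is active, so *sibP* is transcribed.
So SibP is produced and active.
With repressor SibP bound, *gixC* is not transcribed.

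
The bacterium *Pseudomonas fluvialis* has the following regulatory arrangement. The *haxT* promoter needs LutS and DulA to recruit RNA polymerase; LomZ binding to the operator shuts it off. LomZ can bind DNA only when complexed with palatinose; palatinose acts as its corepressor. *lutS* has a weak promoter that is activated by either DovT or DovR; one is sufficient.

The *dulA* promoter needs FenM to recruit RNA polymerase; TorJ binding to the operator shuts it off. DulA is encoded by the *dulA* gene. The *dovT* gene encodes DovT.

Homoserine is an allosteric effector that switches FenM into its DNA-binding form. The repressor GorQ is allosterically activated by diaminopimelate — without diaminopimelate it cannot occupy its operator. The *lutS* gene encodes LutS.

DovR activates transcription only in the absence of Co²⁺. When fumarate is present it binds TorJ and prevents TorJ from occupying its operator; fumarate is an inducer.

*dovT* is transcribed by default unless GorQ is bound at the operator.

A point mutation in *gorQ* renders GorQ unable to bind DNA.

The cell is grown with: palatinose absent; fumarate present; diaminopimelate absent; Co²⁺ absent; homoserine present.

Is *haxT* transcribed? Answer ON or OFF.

ON

GorQ is non-functional in this strain, so it has no effect.
With no repressor bound, *dovT* is transcribed.
So DovT is produced and active.
Co²⁺ is absent, so DovR is active.
Activator DovT is present, so *lutS* is transcribed.
So LutS is produced and active.
Homoserine is present, so FenM is active.
Fumarate is present, so TorJ is inactive.
No repressor is bound and FenM is active, so *dulA* is transcribed.
So DulA is produced and active.
Palatinose is absent, so LomZ is inactive.
No repressor is bound and LutS and DulA are active, so *haxT* is transcribed.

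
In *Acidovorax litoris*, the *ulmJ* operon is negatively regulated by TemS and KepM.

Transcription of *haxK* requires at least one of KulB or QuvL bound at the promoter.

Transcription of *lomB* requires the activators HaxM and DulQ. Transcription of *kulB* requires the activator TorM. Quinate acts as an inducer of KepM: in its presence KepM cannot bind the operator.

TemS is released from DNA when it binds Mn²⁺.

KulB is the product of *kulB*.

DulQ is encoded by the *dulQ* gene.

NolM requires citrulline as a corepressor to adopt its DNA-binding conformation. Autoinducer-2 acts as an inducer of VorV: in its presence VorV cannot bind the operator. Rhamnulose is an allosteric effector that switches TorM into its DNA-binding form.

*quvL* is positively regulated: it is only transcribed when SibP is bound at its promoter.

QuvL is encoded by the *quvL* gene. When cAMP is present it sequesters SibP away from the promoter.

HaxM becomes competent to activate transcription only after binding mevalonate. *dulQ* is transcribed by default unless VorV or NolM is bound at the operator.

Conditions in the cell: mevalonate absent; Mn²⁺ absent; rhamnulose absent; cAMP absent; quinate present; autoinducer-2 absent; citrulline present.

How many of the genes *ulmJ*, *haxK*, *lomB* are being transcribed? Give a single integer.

Mn²⁺ is absent, so TemS is active.
Quinate is present, so KepM is inactive.
With repressor TemS bound, *ulmJ* is not transcribed.
→ *ulmJ* is OFF.
Rhamnulose is absent, so TorM is inactive.
Required activator TorM is absent, so *kulB* is not transcribed.
So KulB is not produced.
cAMP is absent, so SibP is active.
No repressor is bound and SibP is active, so *quvL* is transcribed.
So QuvL is produced and active.
Activator QuvL is present, so *haxK* is transcribed.
→ *haxK* is ON.
Mevalonate is absent, so HaxM is inactive.
Autoinducer-2 is absent, so VorV is active.
Citrulline is present, so NolM is active.
With repressor VorV bound, *dulQ* is not transcribed.
So DulQ is not produced.
Required activator HaxM is absent, so *lomB* is not transcribed.
→ *lomB* is OFF.
1 of the 3 genes is transcribed.

1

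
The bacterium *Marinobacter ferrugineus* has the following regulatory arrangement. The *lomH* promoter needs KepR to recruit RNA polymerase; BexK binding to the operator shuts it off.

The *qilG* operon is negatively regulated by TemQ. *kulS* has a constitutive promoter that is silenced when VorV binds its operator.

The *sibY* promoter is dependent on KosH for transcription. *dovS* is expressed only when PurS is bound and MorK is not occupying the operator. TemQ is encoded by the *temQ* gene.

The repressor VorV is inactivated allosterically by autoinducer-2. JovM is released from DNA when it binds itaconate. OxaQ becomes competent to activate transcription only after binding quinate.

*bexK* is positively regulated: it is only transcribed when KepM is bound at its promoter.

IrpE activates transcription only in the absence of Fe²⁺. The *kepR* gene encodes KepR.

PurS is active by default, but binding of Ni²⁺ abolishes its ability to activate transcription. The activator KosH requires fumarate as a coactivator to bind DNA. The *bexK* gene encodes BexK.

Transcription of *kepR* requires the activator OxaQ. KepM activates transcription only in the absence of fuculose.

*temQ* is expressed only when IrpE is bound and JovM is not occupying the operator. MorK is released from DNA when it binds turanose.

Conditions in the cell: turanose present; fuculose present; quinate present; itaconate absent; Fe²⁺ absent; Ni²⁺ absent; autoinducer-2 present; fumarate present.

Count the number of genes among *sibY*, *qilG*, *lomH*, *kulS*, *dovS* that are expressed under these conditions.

5

Fumarate is present, so KosH is active.
No repressor is bound and KosH is active, so *sibY* is transcribed.
→ *sibY* is ON.
Itaconate is absent, so JovM is active.
Fe²⁺ is absent, so IrpE is active.
With repressor JovM bound, *temQ* is not transcribed.
So TemQ is not produced.
With no repressor bound, *qilG* is transcribed.
→ *qilG* is ON.
Quinate is present, so OxaQ is active.
No repressor is bound and OxaQ is active, so *kepR* is transcribed.
So KepR is produced and active.
Fuculose is present, so KepM is inactive.
Required activator KepM is absent, so *bexK* is not transcribed.
So BexK is not produced.
No repressor is bound and KepR is active, so *lomH* is transcribed.
→ *lomH* is ON.
Autoinducer-2 is present, so VorV is inactive.
With no repressor bound, *kulS* is transcribed.
→ *kulS* is ON.
Ni²⁺ is absent, so PurS is active.
Turanose is present, so MorK is inactive.
No repressor is bound and PurS is active, so *dovS* is transcribed.
→ *dovS* is ON.
5 of the 5 genes are transcribed.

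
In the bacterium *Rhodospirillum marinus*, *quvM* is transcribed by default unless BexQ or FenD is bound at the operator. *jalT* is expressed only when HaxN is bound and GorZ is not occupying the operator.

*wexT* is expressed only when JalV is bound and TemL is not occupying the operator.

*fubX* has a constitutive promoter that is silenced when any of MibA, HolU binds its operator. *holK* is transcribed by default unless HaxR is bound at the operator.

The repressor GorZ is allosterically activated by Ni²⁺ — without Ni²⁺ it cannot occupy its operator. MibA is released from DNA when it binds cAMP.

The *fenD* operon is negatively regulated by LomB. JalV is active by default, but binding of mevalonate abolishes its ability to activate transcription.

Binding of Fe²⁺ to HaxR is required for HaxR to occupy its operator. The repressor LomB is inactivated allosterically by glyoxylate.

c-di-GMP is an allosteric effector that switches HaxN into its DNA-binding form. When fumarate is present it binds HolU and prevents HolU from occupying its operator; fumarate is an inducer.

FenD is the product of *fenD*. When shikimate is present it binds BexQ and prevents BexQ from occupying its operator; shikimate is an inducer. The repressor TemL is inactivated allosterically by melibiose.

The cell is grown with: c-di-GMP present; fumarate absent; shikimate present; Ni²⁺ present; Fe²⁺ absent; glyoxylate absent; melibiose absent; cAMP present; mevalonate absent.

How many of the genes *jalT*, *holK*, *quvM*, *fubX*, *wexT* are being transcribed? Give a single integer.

2

c-di-GMP is present, so HaxN is active.
Ni²⁺ is present, so GorZ is active.
With repressor GorZ bound, *jalT* is not transcribed.
→ *jalT* is OFF.
Fe²⁺ is absent, so HaxR is inactive.
With no repressor bound, *holK* is transcribed.
→ *holK* is ON.
Shikimate is present, so BexQ is inactive.
Glyoxylate is absent, so LomB is active.
With repressor LomB bound, *fenD* is not transcribed.
So FenD is not produced.
With no repressor bound, *quvM* is transcribed.
→ *quvM* is ON.
cAMP is present, so MibA is inactive.
Fumarate is absent, so HolU is active.
With repressor HolU bound, *fubX* is not transcribed.
→ *fubX* is OFF.
Mevalonate is absent, so JalV is active.
Melibiose is absent, so TemL is active.
With repressor TemL bound, *wexT* is not transcribed.
→ *wexT* is OFF.
2 of the 5 genes are transcribed.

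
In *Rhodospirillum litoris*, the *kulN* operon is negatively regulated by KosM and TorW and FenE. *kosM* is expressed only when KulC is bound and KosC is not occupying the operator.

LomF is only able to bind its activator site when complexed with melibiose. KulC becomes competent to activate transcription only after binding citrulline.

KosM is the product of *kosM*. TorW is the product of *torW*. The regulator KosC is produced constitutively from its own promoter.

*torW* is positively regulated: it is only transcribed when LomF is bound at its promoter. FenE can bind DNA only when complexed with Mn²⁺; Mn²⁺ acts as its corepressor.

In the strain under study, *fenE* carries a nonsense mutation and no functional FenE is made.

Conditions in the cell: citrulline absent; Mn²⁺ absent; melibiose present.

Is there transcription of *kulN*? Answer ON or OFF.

Citrulline is absent, so KulC is inactive.
KosC is produced constitutively and is active.
With repressor KosC bound, *kosM* is not transcribed.
So KosM is not produced.
Melibiose is present, so LomF is active.
No repressor is bound and LomF is active, so *torW* is transcribed.
So TorW is produced and active.
FenE is non-functional in this strain, so it has no effect.
With repressor TorW bound, *kulN* is not transcribed.

OFF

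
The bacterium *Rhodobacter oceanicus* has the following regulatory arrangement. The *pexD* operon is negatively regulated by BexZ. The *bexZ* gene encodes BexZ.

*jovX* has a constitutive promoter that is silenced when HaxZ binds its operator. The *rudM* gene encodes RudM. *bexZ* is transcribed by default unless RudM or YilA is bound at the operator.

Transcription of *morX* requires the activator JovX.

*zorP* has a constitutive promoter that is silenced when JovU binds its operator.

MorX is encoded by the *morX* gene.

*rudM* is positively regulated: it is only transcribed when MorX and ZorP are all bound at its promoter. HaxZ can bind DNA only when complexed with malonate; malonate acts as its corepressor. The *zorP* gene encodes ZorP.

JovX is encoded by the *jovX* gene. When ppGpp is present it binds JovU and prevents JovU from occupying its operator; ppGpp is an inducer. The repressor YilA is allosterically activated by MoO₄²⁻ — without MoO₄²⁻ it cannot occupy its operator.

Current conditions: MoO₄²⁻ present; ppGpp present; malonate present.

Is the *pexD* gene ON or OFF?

Malonate is present, so HaxZ is active.
With repressor HaxZ bound, *jovX* is not transcribed.
So JovX is not produced.
Required activator JovX is absent, so *morX* is not transcribed.
So MorX is not produced.
ppGpp is present, so JovU is inactive.
With no repressor bound, *zorP* is transcribed.
So ZorP is produced and active.
Required activator MorX is absent, so *rudM* is not transcribed.
So RudM is not produced.
MoO₄²⁻ is present, so YilA is active.
With repressor YilA bound, *bexZ* is not transcribed.
So BexZ is not produced.
With no repressor bound, *pexD* is transcribed.

ON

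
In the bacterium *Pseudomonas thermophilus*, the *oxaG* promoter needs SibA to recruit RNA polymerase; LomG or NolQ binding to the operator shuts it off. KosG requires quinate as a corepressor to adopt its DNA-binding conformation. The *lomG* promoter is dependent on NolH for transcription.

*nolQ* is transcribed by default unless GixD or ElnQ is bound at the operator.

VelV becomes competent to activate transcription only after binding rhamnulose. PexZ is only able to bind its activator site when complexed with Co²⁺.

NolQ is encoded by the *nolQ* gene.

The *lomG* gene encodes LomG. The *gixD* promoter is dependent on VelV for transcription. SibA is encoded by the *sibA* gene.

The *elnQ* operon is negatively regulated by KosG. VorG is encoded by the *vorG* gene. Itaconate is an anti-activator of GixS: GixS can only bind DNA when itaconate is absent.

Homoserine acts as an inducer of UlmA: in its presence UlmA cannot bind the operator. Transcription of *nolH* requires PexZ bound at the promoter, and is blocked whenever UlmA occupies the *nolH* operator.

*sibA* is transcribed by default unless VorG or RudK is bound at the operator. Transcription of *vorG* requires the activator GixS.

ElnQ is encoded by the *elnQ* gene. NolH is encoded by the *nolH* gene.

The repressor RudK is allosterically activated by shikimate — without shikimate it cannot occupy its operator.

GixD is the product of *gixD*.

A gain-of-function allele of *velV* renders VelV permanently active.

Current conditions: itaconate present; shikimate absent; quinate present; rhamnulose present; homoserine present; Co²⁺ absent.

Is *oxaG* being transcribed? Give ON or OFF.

Itaconate is present, so GixS is inactive.
Required activator GixS is absent, so *vorG* is not transcribed.
So VorG is not produced.
Shikimate is absent, so RudK is inactive.
With no repressor bound, *sibA* is transcribed.
So SibA is produced and active.
Homoserine is present, so UlmA is inactive.
Co²⁺ is absent, so PexZ is inactive.
Required activator PexZ is absent, so *nolH* is not transcribed.
So NolH is not produced.
Required activator NolH is absent, so *lomG* is not transcribed.
So LomG is not produced.
VelV is constitutively active in this strain.
No repressor is bound and VelV is active, so *gixD* is transcribed.
So GixD is produced and active.
Quinate is present, so KosG is active.
With repressor KosG bound, *elnQ* is not transcribed.
So ElnQ is not produced.
With repressor GixD bound, *nolQ* is not transcribed.
So NolQ is not produced.
No repressor is bound and SibA is active, so *oxaG* is transcribed.

ON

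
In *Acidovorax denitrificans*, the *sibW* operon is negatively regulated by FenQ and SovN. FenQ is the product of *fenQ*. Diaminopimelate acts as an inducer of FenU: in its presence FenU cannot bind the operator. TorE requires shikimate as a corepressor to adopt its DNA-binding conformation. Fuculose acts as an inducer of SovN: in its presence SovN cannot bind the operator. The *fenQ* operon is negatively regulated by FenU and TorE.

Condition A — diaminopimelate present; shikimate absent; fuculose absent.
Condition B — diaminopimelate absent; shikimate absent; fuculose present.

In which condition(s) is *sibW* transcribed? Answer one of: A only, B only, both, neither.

B only

Condition A:
Diaminopimelate is present, so FenU is inactive.
Shikimate is absent, so TorE is inactive.
With no repressor bound, *fenQ* is transcribed.
So FenQ is produced and active.
Fuculose is absent, so SovN is active.
With repressor FenQ bound, *sibW* is not transcribed.
→ *sibW* is OFF in A.
Condition B:
Diaminopimelate is absent, so FenU is active.
Shikimate is absent, so TorE is inactive.
With repressor FenU bound, *fenQ* is not transcribed.
So FenQ is not produced.
Fuculose is present, so SovN is inactive.
With no repressor bound, *sibW* is transcribed.
→ *sibW* is ON in B.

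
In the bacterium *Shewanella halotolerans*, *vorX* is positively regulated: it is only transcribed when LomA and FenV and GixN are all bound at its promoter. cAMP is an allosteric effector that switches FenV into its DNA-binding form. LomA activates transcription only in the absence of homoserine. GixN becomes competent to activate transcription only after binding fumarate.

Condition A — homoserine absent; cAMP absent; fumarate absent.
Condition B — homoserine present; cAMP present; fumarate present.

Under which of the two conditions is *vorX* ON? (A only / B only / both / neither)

neither

Condition A:
Homoserine is absent, so LomA is active.
cAMP is absent, so FenV is inactive.
Fumarate is absent, so GixN is inactive.
Required activator FenV is absent, so *vorX* is not transcribed.
→ *vorX* is OFF in A.
Condition B:
Homoserine is present, so LomA is inactive.
cAMP is present, so FenV is active.
Fumarate is present, so GixN is active.
Required activator LomA is absent, so *vorX* is not transcribed.
→ *vorX* is OFF in B.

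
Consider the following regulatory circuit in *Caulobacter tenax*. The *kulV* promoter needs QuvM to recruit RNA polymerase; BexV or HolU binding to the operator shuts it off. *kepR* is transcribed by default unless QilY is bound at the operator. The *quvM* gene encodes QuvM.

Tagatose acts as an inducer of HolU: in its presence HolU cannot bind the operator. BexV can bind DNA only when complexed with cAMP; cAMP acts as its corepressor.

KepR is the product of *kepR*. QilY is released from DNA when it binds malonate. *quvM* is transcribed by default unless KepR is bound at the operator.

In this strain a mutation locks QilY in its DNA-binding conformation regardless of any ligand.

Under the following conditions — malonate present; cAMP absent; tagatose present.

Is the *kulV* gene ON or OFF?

cAMP is absent, so BexV is inactive.
QilY is constitutively active in this strain.
With repressor QilY bound, *kepR* is not transcribed.
So KepR is not produced.
With no repressor bound, *quvM* is transcribed.
So QuvM is produced and active.
Tagatose is present, so HolU is inactive.
No repressor is bound and QuvM is active, so *kulV* is transcribed.

ON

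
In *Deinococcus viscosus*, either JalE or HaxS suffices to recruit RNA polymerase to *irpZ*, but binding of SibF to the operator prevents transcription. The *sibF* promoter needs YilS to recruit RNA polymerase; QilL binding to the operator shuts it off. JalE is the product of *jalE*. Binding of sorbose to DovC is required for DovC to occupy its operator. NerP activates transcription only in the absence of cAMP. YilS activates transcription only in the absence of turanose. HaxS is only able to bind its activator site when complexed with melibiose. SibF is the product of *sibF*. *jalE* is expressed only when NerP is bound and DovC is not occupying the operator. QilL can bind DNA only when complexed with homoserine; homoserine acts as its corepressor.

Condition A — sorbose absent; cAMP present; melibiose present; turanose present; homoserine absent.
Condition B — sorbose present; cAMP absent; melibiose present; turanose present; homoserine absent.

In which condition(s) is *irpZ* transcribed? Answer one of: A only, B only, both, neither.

both

Condition A:
Sorbose is absent, so DovC is inactive.
cAMP is present, so NerP is inactive.
Required activator NerP is absent, so *jalE* is not transcribed.
So JalE is not produced.
Melibiose is present, so HaxS is active.
Turanose is present, so YilS is inactive.
Homoserine is absent, so QilL is inactive.
Required activator YilS is absent, so *sibF* is not transcribed.
So SibF is not produced.
Activator HaxS is present, so *irpZ* is transcribed.
→ *irpZ* is ON in A.
Condition B:
Sorbose is present, so DovC is active.
cAMP is absent, so NerP is active.
With repressor DovC bound, *jalE* is not transcribed.
So JalE is not produced.
Melibiose is present, so HaxS is active.
Turanose is present, so YilS is inactive.
Homoserine is absent, so QilL is inactive.
Required activator YilS is absent, so *sibF* is not transcribed.
So SibF is not produced.
Activator HaxS is present, so *irpZ* is transcribed.
→ *irpZ* is ON in B.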